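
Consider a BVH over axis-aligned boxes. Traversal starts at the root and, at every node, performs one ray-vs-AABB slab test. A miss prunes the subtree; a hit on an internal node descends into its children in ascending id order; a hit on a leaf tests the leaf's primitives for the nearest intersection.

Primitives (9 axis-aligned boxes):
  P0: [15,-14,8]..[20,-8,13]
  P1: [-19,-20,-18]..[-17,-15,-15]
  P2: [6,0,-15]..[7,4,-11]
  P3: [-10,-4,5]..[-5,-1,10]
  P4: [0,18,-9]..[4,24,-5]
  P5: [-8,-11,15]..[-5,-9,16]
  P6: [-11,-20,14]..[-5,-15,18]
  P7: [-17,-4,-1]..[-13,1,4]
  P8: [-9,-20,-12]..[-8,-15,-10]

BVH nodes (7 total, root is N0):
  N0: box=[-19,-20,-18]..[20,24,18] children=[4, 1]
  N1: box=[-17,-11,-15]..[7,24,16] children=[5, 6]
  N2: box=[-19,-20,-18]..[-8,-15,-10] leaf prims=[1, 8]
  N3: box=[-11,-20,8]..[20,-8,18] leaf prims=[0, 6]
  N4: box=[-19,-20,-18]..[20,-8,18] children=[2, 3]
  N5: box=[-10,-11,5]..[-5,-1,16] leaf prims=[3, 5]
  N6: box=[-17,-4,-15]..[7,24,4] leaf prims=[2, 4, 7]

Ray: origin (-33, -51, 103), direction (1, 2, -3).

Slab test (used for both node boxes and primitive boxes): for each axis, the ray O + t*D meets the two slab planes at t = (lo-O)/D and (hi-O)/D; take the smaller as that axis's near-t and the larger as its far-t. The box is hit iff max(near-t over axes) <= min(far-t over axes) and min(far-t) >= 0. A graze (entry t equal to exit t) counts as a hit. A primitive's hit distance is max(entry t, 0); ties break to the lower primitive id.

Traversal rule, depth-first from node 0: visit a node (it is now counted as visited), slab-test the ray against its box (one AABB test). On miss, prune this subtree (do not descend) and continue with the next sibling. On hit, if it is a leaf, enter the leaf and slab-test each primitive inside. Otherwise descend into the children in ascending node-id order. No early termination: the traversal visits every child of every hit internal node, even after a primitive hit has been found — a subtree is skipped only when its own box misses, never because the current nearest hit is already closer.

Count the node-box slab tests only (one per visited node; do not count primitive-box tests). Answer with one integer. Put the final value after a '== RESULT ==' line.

Traverse from the root:
N0 x:[14,53] y:[31/2,75/2] z:[85/3,121/3] -> hit [85/3,75/2], descend [1, 4]
  N1 x:[16,40] y:[20,75/2] z:[29,118/3] -> hit [29,75/2], descend [5, 6]
    N5 x:[23,28] y:[20,25] z:[29,98/3] -> miss, prune
    N6 x:[16,40] y:[47/2,75/2] z:[33,118/3] -> hit [33,75/2] leaf, test {P2(miss), P4@t=36, P7(miss)}
  N4 x:[14,53] y:[31/2,43/2] z:[85/3,121/3] -> miss, prune

order=[0, 1, 5, 6, 4]  |boxes|=5  |leaves|=1  hit=P4

== RESULT ==
5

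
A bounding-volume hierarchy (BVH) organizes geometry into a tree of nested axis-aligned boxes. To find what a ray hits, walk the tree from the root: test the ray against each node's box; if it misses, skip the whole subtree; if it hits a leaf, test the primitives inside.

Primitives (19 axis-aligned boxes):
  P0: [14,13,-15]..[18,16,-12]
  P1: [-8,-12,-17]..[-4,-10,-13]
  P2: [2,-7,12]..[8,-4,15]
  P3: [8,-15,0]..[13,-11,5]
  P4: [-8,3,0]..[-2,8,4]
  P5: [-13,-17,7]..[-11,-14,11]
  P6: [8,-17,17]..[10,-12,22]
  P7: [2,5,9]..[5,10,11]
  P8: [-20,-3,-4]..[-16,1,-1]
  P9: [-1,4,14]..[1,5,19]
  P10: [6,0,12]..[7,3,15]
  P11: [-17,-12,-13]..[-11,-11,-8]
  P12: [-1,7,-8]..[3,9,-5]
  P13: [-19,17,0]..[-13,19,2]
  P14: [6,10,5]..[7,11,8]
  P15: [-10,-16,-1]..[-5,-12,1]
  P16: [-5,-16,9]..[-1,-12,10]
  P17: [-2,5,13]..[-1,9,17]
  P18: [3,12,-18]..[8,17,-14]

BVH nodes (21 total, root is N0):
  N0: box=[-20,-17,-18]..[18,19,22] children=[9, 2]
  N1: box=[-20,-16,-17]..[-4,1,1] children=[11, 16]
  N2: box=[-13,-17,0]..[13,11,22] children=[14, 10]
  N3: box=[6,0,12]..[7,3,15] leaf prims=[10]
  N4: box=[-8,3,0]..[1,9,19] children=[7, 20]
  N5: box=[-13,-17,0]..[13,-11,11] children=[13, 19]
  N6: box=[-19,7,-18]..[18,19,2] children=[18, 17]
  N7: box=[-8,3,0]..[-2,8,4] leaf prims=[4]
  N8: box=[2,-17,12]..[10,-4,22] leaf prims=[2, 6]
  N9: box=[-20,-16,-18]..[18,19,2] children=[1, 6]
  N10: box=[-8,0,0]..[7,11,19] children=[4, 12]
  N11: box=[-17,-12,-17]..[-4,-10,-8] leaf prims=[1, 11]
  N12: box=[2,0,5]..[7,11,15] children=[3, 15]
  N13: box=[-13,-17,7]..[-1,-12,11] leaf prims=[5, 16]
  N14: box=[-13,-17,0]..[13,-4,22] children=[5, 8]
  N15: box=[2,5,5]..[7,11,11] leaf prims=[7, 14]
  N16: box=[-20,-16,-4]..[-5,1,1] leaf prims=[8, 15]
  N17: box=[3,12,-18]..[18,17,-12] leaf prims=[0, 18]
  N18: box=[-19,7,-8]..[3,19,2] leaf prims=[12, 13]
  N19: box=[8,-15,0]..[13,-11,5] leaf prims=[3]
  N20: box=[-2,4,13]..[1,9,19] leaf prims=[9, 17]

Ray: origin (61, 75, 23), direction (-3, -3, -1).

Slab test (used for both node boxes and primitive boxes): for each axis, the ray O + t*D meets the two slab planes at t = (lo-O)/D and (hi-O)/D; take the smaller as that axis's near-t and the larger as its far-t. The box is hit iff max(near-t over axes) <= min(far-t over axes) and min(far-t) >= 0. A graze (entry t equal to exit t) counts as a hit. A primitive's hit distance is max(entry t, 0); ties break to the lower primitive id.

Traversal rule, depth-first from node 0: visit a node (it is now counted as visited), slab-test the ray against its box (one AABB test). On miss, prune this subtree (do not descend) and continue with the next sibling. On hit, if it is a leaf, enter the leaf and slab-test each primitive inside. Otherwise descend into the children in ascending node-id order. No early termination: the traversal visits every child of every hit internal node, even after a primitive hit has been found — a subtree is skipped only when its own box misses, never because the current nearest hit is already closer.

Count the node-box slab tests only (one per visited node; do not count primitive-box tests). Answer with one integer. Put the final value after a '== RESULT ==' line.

Walk:
N0 x:[43/3,27] y:[56/3,92/3] z:[1,41] -> hit [56/3,27], descend [2, 9]
  N2 x:[16,74/3] y:[64/3,92/3] z:[1,23] -> hit [64/3,23], descend [10, 14]
    N10 x:[18,23] y:[64/3,25] z:[4,23] -> hit [64/3,23], descend [4, 12]
      N4 x:[20,23] y:[22,24] z:[4,23] -> hit [22,23], descend [7, 20]
        N7 x:[21,23] y:[67/3,24] z:[19,23] -> hit [67/3,23] leaf, test {P4@t=67/3}
        N20 x:[20,21] y:[22,71/3] z:[4,10] -> miss, prune
      N12 x:[18,59/3] y:[64/3,25] z:[8,18] -> miss, prune
    N14 x:[16,74/3] y:[79/3,92/3] z:[1,23] -> miss, prune
  N9 x:[43/3,27] y:[56/3,91/3] z:[21,41] -> hit [21,27], descend [1, 6]
    N1 x:[65/3,27] y:[74/3,91/3] z:[22,40] -> hit [74/3,27], descend [11, 16]
      N11 x:[65/3,26] y:[85/3,29] z:[31,40] -> miss, prune
      N16 x:[22,27] y:[74/3,91/3] z:[22,27] -> hit [74/3,27] leaf, test {P8@t=77/3, P15(miss)}
    N6 x:[43/3,80/3] y:[56/3,68/3] z:[21,41] -> hit [21,68/3], descend [17, 18]
      N17 x:[43/3,58/3] y:[58/3,21] z:[35,41] -> miss, prune
      N18 x:[58/3,80/3] y:[56/3,68/3] z:[21,31] -> hit [21,68/3] leaf, test {P12(miss), P13(miss)}

15 AABB tests over nodes [0, 2, 10, 4, 7, 20, 12, 14, 9, 1, 11, 16, 6, 17, 18]; 3 leaves entered; closest P4.

== RESULT ==
15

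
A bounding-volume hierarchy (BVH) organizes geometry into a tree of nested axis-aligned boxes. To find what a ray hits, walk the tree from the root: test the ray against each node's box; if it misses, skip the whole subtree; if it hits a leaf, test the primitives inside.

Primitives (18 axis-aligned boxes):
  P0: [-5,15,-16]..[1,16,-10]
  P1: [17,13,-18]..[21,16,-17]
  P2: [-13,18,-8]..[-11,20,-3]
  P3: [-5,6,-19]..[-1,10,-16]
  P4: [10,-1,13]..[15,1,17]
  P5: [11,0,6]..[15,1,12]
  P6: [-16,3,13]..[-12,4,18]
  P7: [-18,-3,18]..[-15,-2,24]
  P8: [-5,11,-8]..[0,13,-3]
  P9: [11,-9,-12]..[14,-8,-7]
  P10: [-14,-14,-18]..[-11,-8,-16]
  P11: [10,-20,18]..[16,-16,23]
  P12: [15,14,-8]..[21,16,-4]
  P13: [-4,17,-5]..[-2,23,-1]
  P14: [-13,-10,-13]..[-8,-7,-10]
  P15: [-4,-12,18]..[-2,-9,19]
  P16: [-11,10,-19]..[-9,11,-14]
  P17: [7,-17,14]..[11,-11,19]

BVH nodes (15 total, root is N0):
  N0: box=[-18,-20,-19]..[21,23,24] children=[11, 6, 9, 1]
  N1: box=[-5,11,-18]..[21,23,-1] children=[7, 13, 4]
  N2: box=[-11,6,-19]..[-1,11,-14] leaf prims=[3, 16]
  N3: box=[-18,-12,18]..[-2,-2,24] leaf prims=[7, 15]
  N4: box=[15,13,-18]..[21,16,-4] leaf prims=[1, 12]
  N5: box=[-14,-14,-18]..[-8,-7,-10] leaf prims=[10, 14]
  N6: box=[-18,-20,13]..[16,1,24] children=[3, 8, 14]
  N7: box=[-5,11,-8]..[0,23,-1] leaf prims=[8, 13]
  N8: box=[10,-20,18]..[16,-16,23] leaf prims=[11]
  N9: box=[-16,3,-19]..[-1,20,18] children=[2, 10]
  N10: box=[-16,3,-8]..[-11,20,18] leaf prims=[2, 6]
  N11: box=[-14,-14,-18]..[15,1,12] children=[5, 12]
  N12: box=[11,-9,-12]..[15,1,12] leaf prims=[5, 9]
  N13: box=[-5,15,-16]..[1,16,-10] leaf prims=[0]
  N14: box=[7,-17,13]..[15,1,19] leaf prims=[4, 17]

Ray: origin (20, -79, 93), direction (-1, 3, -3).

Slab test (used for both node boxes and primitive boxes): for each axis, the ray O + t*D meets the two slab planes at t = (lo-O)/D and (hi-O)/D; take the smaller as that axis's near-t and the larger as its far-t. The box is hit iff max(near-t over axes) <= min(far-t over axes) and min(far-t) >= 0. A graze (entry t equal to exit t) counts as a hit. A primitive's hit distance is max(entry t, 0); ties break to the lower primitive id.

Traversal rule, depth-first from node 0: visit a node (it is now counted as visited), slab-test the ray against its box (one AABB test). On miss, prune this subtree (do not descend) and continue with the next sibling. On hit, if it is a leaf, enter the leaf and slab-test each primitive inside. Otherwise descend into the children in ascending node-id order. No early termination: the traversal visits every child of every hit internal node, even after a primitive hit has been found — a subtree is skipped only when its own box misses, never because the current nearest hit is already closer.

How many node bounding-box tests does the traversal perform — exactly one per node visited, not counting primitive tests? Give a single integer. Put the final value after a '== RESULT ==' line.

Walk:
N0 x:[-1,38] y:[59/3,34] z:[23,112/3] -> hit [23,34], descend [1, 6, 9, 11]
  N1 x:[-1,25] y:[30,34] z:[94/3,37] -> miss, prune
  N6 x:[4,38] y:[59/3,80/3] z:[23,80/3] -> hit [23,80/3], descend [3, 8, 14]
    N3 x:[22,38] y:[67/3,77/3] z:[23,25] -> hit [23,25] leaf, test {P7(miss), P15(miss)}
    N8 x:[4,10] y:[59/3,21] z:[70/3,25] -> miss, prune
    N14 x:[5,13] y:[62/3,80/3] z:[74/3,80/3] -> miss, prune
  N9 x:[21,36] y:[82/3,33] z:[25,112/3] -> hit [82/3,33], descend [2, 10]
    N2 x:[21,31] y:[85/3,30] z:[107/3,112/3] -> miss, prune
    N10 x:[31,36] y:[82/3,33] z:[25,101/3] -> hit [31,33] leaf, test {P2@t=97/3, P6(miss)}
  N11 x:[5,34] y:[65/3,80/3] z:[27,37] -> miss, prune

10 AABB tests over nodes [0, 1, 6, 3, 8, 14, 9, 2, 10, 11]; 2 leaves entered; closest P2.

== RESULT ==
10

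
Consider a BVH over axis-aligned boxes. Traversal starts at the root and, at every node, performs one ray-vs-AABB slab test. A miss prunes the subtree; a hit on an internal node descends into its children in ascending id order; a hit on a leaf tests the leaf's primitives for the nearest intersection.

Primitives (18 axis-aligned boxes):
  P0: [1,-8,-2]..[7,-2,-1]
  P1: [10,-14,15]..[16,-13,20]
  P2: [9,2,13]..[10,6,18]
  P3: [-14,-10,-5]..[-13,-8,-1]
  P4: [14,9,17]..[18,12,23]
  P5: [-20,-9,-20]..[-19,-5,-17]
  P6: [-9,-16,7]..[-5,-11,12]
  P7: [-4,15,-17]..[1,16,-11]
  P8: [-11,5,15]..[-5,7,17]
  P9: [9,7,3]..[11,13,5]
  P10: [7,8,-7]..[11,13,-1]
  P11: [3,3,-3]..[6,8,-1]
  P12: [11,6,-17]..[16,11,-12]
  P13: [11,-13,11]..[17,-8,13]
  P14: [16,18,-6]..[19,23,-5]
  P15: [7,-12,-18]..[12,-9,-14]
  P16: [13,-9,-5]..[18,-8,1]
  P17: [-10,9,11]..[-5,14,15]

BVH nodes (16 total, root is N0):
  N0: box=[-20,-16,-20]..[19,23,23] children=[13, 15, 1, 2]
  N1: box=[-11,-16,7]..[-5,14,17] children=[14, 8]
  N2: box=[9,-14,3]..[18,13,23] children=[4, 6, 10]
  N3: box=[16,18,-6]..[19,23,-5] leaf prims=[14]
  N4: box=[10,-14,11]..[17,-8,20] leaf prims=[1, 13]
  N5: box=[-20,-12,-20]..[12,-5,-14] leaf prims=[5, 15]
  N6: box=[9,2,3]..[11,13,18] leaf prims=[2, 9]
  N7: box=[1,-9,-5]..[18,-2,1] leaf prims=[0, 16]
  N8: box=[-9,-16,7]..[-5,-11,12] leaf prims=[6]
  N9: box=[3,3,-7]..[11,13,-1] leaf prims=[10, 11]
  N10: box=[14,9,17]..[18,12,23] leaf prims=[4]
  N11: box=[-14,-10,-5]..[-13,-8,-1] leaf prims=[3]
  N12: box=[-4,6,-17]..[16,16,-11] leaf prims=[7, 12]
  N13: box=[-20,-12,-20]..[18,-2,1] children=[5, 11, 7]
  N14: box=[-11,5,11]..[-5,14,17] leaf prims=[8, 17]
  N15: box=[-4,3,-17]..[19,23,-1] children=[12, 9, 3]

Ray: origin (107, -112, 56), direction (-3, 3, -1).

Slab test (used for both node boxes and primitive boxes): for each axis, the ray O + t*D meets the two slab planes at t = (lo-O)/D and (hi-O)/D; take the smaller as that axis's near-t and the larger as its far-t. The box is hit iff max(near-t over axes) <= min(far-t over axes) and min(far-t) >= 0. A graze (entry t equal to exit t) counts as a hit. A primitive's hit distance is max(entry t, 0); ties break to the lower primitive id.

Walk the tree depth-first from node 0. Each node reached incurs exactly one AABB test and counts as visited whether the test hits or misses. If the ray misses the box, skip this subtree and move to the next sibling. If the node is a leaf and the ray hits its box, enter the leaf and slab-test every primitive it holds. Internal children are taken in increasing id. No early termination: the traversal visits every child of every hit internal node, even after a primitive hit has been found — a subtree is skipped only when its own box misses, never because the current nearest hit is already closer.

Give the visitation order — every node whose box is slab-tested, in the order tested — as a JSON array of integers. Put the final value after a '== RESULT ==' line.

Traverse from the root:
N0 x:[88/3,127/3] y:[32,45] z:[33,76] -> hit [33,127/3], descend [1, 2, 13, 15]
  N1 x:[112/3,118/3] y:[32,42] z:[39,49] -> hit [39,118/3], descend [8, 14]
    N8 x:[112/3,116/3] y:[32,101/3] z:[44,49] -> miss, prune
    N14 x:[112/3,118/3] y:[39,42] z:[39,45] -> hit [39,118/3] leaf, test {P8@t=39, P17(miss)}
  N2 x:[89/3,98/3] y:[98/3,125/3] z:[33,53] -> miss, prune
  N13 x:[89/3,127/3] y:[100/3,110/3] z:[55,76] -> miss, prune
  N15 x:[88/3,37] y:[115/3,45] z:[57,73] -> miss, prune

order=[0, 1, 8, 14, 2, 13, 15]  |boxes|=7  |leaves|=1  hit=P8

== RESULT ==
[0, 1, 8, 14, 2, 13, 15]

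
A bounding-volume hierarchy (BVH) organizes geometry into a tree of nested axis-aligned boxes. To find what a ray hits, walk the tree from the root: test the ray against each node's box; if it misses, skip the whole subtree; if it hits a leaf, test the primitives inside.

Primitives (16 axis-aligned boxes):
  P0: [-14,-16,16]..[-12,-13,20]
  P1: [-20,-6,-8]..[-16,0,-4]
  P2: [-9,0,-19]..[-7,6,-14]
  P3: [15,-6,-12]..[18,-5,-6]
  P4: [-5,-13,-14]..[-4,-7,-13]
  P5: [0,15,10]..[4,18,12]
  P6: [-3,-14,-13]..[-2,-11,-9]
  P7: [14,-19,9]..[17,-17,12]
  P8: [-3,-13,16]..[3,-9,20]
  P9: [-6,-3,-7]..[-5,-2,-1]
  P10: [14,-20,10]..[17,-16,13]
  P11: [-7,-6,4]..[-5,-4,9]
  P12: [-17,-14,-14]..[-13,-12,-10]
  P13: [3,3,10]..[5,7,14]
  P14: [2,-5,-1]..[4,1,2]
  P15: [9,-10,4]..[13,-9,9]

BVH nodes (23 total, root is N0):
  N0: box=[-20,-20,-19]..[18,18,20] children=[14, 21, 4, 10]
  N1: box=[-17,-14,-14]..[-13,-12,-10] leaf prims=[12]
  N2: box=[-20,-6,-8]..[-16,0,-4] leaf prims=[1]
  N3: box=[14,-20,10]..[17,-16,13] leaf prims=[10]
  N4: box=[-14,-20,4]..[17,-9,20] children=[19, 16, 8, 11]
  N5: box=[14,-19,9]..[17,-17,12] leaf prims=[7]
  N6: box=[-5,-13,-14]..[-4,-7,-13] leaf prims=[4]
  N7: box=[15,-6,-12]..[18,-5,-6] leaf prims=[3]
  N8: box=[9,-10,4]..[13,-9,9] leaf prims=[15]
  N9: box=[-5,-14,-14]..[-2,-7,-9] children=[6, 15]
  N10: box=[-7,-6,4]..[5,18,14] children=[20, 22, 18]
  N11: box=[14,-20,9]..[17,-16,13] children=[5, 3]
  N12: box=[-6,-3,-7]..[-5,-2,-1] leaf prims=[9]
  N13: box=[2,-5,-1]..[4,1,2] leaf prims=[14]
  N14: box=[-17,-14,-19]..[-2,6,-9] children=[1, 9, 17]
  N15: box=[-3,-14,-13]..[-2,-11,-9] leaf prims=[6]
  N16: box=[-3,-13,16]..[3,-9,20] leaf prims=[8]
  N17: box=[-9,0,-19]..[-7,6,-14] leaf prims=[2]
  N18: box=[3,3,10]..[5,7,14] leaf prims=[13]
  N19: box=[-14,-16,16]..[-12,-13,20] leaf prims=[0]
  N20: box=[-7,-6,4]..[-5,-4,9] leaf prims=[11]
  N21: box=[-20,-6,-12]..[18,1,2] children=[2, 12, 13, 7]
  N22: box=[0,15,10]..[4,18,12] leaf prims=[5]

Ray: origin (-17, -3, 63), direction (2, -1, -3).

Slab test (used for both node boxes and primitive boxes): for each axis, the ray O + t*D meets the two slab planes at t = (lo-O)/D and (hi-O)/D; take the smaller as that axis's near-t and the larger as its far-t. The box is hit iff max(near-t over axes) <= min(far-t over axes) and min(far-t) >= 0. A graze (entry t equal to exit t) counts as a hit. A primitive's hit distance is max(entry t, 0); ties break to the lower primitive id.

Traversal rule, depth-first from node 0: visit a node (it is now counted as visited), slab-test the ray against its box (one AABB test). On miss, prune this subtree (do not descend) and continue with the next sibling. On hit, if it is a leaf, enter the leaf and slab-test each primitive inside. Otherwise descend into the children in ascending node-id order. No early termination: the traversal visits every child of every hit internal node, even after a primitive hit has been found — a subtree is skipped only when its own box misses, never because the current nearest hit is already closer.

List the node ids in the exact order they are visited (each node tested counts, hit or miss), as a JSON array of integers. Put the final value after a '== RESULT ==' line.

Walk:
N0 x:[-3/2,35/2] y:[-21,17] z:[43/3,82/3] -> hit [43/3,17], descend [4, 10, 14, 21]
  N4 x:[3/2,17] y:[6,17] z:[43/3,59/3] -> hit [43/3,17], descend [8, 11, 16, 19]
    N8 x:[13,15] y:[6,7] z:[18,59/3] -> miss, prune
    N11 x:[31/2,17] y:[13,17] z:[50/3,18] -> hit [50/3,17], descend [3, 5]
      N3 x:[31/2,17] y:[13,17] z:[50/3,53/3] -> hit [50/3,17] leaf, test {P10@t=50/3}
      N5 x:[31/2,17] y:[14,16] z:[17,18] -> miss, prune
    N16 x:[7,10] y:[6,10] z:[43/3,47/3] -> miss, prune
    N19 x:[3/2,5/2] y:[10,13] z:[43/3,47/3] -> miss, prune
  N10 x:[5,11] y:[-21,3] z:[49/3,59/3] -> miss, prune
  N14 x:[0,15/2] y:[-9,11] z:[24,82/3] -> miss, prune
  N21 x:[-3/2,35/2] y:[-4,3] z:[61/3,25] -> miss, prune

Summary -> nodes [0, 4, 8, 11, 3, 5, 16, 19, 10, 14, 21]; box-tests=11; leaf-entries=1; first=P10

== RESULT ==
[0, 4, 8, 11, 3, 5, 16, 19, 10, 14, 21]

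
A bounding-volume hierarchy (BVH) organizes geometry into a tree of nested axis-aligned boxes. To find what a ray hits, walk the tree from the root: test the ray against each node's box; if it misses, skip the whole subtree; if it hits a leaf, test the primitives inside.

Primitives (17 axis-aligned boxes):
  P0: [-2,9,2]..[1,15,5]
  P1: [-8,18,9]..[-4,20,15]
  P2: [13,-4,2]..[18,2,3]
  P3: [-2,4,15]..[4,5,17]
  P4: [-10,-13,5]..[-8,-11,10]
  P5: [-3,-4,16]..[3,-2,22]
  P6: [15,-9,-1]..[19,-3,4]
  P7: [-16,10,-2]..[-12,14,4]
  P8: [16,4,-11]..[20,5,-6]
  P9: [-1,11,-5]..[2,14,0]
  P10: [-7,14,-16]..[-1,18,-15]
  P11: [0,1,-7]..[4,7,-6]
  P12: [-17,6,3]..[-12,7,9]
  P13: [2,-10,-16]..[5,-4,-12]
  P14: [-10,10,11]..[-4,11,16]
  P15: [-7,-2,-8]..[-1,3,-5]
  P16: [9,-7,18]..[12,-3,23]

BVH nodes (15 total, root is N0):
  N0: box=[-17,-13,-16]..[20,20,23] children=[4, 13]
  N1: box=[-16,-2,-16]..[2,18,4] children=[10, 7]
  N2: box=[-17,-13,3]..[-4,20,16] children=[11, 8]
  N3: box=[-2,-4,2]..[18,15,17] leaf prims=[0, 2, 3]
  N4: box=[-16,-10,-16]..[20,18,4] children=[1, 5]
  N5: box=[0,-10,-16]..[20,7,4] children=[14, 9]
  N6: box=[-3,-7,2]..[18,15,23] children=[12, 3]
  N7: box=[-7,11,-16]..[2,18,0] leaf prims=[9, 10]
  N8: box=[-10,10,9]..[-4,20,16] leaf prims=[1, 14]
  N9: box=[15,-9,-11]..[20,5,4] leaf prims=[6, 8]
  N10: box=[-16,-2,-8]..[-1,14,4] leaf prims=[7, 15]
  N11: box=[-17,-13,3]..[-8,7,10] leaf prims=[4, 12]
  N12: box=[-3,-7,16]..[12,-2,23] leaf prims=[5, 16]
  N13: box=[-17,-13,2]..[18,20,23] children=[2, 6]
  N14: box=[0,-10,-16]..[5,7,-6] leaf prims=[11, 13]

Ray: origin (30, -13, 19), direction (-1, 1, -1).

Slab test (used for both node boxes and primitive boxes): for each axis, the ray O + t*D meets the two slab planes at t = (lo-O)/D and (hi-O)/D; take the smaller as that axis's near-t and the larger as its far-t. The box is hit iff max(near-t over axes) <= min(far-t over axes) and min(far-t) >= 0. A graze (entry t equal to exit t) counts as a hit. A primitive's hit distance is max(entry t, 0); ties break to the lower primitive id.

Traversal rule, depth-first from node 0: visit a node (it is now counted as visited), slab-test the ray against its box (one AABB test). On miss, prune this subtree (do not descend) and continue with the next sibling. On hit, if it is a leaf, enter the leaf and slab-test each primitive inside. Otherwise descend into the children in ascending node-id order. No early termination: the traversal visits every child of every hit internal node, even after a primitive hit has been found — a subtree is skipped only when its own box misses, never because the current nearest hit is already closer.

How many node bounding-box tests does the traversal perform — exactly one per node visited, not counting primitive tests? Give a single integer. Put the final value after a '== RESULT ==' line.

Trace the traversal:
N0 x:[10,47] y:[0,33] z:[-4,35] -> hit [10,33], descend [4, 13]
  N4 x:[10,46] y:[3,31] z:[15,35] -> hit [15,31], descend [1, 5]
    N1 x:[28,46] y:[11,31] z:[15,35] -> hit [28,31], descend [7, 10]
      N7 x:[28,37] y:[24,31] z:[19,35] -> hit [28,31] leaf, test {P9(miss), P10(miss)}
      N10 x:[31,46] y:[11,27] z:[15,27] -> miss, prune
    N5 x:[10,30] y:[3,20] z:[15,35] -> hit [15,20], descend [9, 14]
      N9 x:[10,15] y:[4,18] z:[15,30] -> hit [15,15] leaf, test {P6(miss), P8(miss)}
      N14 x:[25,30] y:[3,20] z:[25,35] -> miss, prune
  N13 x:[12,47] y:[0,33] z:[-4,17] -> hit [12,17], descend [2, 6]
    N2 x:[34,47] y:[0,33] z:[3,16] -> miss, prune
    N6 x:[12,33] y:[6,28] z:[-4,17] -> hit [12,17], descend [3, 12]
      N3 x:[12,32] y:[9,28] z:[2,17] -> hit [12,17] leaf, test {P0(miss), P2(miss), P3(miss)}
      N12 x:[18,33] y:[6,11] z:[-4,3] -> miss, prune

order=[0, 4, 1, 7, 10, 5, 9, 14, 13, 2, 6, 3, 12]  |boxes|=13  |leaves|=3  hit=miss

== RESULT ==
13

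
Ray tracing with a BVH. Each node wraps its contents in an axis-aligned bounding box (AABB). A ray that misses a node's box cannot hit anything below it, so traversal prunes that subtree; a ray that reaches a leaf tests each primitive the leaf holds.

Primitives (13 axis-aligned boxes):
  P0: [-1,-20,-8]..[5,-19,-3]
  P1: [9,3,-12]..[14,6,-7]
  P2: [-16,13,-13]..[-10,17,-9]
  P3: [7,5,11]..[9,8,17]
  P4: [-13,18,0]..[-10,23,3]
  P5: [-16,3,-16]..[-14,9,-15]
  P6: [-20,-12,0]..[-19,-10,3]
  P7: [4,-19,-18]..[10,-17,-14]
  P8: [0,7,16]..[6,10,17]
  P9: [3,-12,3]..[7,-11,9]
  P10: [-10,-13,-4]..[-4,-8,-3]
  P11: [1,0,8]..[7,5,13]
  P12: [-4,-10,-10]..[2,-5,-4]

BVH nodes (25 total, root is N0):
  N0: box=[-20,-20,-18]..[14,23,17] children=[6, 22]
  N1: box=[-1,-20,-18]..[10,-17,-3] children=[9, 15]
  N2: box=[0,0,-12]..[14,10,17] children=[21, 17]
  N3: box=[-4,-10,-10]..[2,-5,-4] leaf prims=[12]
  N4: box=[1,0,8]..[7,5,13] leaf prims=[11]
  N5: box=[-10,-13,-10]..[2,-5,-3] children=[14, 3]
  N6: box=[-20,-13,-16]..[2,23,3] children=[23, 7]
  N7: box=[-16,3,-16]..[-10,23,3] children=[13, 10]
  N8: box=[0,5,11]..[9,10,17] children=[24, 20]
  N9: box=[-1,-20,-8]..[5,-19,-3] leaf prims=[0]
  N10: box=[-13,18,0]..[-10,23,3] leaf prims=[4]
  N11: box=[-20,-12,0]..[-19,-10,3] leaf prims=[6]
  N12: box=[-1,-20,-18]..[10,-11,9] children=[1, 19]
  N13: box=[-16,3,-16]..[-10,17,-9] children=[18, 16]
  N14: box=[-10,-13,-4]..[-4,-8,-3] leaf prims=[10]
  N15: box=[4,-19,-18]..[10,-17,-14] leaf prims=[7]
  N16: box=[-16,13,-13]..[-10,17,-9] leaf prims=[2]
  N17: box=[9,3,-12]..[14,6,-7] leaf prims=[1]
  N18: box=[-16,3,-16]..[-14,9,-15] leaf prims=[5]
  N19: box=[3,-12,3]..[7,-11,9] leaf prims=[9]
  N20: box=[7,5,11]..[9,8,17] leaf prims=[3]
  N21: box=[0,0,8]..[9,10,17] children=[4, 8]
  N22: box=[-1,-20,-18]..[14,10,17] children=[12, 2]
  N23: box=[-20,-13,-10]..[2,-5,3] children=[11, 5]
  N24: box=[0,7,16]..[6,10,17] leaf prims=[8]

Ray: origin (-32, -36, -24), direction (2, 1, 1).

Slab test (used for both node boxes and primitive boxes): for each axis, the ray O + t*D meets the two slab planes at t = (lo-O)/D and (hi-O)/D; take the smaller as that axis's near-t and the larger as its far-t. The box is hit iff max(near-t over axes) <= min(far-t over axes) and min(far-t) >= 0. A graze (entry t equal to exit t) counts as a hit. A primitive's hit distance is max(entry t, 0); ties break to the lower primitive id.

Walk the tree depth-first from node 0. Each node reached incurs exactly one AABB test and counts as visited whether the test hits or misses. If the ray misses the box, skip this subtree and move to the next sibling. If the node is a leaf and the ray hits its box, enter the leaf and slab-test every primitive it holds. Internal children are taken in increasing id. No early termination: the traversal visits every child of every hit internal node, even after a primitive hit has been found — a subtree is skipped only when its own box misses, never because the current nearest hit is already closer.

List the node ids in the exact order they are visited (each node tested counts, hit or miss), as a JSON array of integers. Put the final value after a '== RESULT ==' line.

Trace the traversal:
N0 x:[6,23] y:[16,59] z:[6,41] -> hit [16,23], descend [6, 22]
  N6 x:[6,17] y:[23,59] z:[8,27] -> miss, prune
  N22 x:[31/2,23] y:[16,46] z:[6,41] -> hit [16,23], descend [2, 12]
    N2 x:[16,23] y:[36,46] z:[12,41] -> miss, prune
    N12 x:[31/2,21] y:[16,25] z:[6,33] -> hit [16,21], descend [1, 19]
      N1 x:[31/2,21] y:[16,19] z:[6,21] -> hit [16,19], descend [9, 15]
        N9 x:[31/2,37/2] y:[16,17] z:[16,21] -> hit [16,17] leaf, test {P0@t=16}
        N15 x:[18,21] y:[17,19] z:[6,10] -> miss, prune
      N19 x:[35/2,39/2] y:[24,25] z:[27,33] -> miss, prune

9 AABB tests over nodes [0, 6, 22, 2, 12, 1, 9, 15, 19]; 1 leaf entered; closest P0.

== RESULT ==
[0, 6, 22, 2, 12, 1, 9, 15, 19]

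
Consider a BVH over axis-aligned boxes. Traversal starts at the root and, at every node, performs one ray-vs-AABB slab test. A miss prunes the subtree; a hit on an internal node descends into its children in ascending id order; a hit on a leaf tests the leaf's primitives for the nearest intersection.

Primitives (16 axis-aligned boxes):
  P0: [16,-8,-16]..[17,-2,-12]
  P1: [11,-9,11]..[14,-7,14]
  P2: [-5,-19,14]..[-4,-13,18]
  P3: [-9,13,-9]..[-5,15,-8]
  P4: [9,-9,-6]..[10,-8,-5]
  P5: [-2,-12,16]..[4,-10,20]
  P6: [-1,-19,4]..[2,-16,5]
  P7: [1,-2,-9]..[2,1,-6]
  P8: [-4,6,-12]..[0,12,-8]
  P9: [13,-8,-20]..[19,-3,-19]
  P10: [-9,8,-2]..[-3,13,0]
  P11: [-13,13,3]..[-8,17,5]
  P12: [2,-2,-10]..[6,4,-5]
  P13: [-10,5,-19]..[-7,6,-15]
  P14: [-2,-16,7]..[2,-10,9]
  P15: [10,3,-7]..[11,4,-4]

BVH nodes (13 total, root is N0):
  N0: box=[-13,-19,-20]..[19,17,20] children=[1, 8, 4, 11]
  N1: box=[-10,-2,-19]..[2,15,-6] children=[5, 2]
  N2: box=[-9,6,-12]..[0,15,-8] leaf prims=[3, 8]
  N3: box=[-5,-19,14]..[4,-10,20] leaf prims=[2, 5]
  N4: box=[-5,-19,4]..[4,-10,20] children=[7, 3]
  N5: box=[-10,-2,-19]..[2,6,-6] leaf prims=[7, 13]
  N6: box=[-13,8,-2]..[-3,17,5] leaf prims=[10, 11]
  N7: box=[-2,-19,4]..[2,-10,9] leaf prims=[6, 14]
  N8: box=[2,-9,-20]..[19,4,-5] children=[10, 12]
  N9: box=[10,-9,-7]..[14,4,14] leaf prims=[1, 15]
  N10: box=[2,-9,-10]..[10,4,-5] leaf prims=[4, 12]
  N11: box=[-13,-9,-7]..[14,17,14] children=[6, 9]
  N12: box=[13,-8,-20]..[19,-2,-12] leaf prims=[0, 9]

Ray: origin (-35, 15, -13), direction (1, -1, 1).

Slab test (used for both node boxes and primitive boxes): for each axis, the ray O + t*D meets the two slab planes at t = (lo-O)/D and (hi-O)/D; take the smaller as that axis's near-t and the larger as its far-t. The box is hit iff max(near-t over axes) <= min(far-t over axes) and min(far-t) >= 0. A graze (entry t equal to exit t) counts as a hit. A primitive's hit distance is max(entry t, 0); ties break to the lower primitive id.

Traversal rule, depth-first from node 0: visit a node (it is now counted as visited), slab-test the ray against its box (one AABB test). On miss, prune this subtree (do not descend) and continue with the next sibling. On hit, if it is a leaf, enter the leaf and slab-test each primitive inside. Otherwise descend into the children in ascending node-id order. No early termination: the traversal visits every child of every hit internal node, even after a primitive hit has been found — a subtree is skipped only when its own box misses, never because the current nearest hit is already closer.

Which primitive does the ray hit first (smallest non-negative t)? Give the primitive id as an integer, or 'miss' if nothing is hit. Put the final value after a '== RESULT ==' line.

Traverse from the root:
N0 x:[22,54] y:[-2,34] z:[-7,33] -> hit [22,33], descend [1, 4, 8, 11]
  N1 x:[25,37] y:[0,17] z:[-6,7] -> miss, prune
  N4 x:[30,39] y:[25,34] z:[17,33] -> hit [30,33], descend [3, 7]
    N3 x:[30,39] y:[25,34] z:[27,33] -> hit [30,33] leaf, test {P2@t=30, P5(miss)}
    N7 x:[33,37] y:[25,34] z:[17,22] -> miss, prune
  N8 x:[37,54] y:[11,24] z:[-7,8] -> miss, prune
  N11 x:[22,49] y:[-2,24] z:[6,27] -> hit [22,24], descend [6, 9]
    N6 x:[22,32] y:[-2,7] z:[11,18] -> miss, prune
    N9 x:[45,49] y:[11,24] z:[6,27] -> miss, prune

order=[0, 1, 4, 3, 7, 8, 11, 6, 9]  |boxes|=9  |leaves|=1  hit=P2

== RESULT ==
2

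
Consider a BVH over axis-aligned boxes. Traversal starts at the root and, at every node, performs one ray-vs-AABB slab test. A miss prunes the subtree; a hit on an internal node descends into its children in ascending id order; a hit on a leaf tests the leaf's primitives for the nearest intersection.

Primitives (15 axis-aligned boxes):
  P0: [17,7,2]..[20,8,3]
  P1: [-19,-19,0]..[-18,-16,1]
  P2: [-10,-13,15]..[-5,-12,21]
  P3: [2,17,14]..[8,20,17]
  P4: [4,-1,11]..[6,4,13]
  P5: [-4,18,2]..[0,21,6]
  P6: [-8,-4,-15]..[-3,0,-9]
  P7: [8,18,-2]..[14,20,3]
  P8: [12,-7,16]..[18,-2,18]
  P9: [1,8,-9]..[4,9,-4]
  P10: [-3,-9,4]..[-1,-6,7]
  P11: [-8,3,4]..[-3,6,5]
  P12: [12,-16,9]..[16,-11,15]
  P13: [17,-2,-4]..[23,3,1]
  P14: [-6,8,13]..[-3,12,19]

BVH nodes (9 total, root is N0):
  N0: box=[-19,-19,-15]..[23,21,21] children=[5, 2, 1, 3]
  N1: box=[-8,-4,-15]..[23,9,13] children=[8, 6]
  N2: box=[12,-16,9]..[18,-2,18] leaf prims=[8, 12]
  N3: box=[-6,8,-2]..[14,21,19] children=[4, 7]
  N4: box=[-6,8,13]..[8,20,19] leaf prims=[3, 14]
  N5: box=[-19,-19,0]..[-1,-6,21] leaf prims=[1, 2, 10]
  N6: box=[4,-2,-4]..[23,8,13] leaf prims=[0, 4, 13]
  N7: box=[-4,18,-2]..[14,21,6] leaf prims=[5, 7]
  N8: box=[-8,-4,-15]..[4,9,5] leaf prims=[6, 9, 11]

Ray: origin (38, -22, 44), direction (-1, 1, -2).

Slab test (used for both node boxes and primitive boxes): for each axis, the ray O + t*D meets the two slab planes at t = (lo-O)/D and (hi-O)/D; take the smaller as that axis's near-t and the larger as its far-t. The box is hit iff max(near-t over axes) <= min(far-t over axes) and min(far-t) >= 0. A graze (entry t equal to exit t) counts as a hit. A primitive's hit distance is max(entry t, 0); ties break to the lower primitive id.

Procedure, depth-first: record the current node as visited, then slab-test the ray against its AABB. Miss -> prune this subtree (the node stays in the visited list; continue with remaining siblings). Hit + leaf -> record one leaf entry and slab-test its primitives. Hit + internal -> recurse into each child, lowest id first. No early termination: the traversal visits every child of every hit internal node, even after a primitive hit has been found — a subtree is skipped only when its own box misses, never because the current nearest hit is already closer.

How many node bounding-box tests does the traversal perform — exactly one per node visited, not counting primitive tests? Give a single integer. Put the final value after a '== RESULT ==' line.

Traverse from the root:
N0 x:[15,57] y:[3,43] z:[23/2,59/2] -> hit [15,59/2], descend [1, 2, 3, 5]
  N1 x:[15,46] y:[18,31] z:[31/2,59/2] -> hit [18,59/2], descend [6, 8]
    N6 x:[15,34] y:[20,30] z:[31/2,24] -> hit [20,24] leaf, test {P0(miss), P4(miss), P13(miss)}
    N8 x:[34,46] y:[18,31] z:[39/2,59/2] -> miss, prune
  N2 x:[20,26] y:[6,20] z:[13,35/2] -> miss, prune
  N3 x:[24,44] y:[30,43] z:[25/2,23] -> miss, prune
  N5 x:[39,57] y:[3,16] z:[23/2,22] -> miss, prune

order=[0, 1, 6, 8, 2, 3, 5]  |boxes|=7  |leaves|=1  hit=miss

== RESULT ==
7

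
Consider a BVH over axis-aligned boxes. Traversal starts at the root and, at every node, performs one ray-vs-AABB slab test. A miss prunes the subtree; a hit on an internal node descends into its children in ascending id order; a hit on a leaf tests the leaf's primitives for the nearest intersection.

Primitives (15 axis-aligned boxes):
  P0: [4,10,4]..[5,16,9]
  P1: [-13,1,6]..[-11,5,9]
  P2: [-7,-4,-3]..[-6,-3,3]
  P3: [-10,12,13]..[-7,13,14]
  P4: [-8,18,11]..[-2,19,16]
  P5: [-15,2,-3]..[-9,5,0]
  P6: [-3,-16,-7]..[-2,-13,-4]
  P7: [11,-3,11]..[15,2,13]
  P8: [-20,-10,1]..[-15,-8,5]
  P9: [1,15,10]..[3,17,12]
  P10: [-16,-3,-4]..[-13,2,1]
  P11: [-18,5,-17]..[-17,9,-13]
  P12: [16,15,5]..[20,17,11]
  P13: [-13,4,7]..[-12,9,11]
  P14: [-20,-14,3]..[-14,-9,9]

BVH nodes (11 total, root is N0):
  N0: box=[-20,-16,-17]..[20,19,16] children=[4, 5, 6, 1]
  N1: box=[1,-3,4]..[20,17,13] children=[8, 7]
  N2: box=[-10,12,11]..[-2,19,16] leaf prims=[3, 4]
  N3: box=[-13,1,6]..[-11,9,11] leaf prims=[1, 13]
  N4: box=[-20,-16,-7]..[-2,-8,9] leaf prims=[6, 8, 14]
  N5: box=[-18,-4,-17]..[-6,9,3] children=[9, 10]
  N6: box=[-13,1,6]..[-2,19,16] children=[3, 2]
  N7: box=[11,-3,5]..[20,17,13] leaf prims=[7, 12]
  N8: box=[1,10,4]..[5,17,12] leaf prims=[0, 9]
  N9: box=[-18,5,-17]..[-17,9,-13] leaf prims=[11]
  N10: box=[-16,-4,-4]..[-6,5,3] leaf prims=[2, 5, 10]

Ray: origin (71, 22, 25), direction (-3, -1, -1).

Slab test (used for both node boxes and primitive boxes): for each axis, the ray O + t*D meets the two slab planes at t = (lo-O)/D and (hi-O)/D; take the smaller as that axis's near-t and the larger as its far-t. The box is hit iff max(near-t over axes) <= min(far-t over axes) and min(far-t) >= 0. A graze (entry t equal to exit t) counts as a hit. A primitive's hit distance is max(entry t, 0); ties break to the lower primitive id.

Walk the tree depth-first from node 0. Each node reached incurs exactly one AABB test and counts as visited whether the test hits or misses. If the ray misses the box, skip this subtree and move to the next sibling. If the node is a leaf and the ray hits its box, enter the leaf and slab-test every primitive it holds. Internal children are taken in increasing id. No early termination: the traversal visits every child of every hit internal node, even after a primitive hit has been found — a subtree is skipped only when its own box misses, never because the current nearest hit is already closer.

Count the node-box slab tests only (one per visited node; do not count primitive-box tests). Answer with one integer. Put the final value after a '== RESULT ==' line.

Trace the traversal:
N0 x:[17,91/3] y:[3,38] z:[9,42] -> hit [17,91/3], descend [1, 4, 5, 6]
  N1 x:[17,70/3] y:[5,25] z:[12,21] -> hit [17,21], descend [7, 8]
    N7 x:[17,20] y:[5,25] z:[12,20] -> hit [17,20] leaf, test {P7(miss), P12(miss)}
    N8 x:[22,70/3] y:[5,12] z:[13,21] -> miss, prune
  N4 x:[73/3,91/3] y:[30,38] z:[16,32] -> hit [30,91/3] leaf, test {P6(miss), P8(miss), P14(miss)}
  N5 x:[77/3,89/3] y:[13,26] z:[22,42] -> hit [77/3,26], descend [9, 10]
    N9 x:[88/3,89/3] y:[13,17] z:[38,42] -> miss, prune
    N10 x:[77/3,29] y:[17,26] z:[22,29] -> hit [77/3,26] leaf, test {P2@t=77/3, P5(miss), P10(miss)}
  N6 x:[73/3,28] y:[3,21] z:[9,19] -> miss, prune

order=[0, 1, 7, 8, 4, 5, 9, 10, 6]  |boxes|=9  |leaves|=3  hit=P2

== RESULT ==
9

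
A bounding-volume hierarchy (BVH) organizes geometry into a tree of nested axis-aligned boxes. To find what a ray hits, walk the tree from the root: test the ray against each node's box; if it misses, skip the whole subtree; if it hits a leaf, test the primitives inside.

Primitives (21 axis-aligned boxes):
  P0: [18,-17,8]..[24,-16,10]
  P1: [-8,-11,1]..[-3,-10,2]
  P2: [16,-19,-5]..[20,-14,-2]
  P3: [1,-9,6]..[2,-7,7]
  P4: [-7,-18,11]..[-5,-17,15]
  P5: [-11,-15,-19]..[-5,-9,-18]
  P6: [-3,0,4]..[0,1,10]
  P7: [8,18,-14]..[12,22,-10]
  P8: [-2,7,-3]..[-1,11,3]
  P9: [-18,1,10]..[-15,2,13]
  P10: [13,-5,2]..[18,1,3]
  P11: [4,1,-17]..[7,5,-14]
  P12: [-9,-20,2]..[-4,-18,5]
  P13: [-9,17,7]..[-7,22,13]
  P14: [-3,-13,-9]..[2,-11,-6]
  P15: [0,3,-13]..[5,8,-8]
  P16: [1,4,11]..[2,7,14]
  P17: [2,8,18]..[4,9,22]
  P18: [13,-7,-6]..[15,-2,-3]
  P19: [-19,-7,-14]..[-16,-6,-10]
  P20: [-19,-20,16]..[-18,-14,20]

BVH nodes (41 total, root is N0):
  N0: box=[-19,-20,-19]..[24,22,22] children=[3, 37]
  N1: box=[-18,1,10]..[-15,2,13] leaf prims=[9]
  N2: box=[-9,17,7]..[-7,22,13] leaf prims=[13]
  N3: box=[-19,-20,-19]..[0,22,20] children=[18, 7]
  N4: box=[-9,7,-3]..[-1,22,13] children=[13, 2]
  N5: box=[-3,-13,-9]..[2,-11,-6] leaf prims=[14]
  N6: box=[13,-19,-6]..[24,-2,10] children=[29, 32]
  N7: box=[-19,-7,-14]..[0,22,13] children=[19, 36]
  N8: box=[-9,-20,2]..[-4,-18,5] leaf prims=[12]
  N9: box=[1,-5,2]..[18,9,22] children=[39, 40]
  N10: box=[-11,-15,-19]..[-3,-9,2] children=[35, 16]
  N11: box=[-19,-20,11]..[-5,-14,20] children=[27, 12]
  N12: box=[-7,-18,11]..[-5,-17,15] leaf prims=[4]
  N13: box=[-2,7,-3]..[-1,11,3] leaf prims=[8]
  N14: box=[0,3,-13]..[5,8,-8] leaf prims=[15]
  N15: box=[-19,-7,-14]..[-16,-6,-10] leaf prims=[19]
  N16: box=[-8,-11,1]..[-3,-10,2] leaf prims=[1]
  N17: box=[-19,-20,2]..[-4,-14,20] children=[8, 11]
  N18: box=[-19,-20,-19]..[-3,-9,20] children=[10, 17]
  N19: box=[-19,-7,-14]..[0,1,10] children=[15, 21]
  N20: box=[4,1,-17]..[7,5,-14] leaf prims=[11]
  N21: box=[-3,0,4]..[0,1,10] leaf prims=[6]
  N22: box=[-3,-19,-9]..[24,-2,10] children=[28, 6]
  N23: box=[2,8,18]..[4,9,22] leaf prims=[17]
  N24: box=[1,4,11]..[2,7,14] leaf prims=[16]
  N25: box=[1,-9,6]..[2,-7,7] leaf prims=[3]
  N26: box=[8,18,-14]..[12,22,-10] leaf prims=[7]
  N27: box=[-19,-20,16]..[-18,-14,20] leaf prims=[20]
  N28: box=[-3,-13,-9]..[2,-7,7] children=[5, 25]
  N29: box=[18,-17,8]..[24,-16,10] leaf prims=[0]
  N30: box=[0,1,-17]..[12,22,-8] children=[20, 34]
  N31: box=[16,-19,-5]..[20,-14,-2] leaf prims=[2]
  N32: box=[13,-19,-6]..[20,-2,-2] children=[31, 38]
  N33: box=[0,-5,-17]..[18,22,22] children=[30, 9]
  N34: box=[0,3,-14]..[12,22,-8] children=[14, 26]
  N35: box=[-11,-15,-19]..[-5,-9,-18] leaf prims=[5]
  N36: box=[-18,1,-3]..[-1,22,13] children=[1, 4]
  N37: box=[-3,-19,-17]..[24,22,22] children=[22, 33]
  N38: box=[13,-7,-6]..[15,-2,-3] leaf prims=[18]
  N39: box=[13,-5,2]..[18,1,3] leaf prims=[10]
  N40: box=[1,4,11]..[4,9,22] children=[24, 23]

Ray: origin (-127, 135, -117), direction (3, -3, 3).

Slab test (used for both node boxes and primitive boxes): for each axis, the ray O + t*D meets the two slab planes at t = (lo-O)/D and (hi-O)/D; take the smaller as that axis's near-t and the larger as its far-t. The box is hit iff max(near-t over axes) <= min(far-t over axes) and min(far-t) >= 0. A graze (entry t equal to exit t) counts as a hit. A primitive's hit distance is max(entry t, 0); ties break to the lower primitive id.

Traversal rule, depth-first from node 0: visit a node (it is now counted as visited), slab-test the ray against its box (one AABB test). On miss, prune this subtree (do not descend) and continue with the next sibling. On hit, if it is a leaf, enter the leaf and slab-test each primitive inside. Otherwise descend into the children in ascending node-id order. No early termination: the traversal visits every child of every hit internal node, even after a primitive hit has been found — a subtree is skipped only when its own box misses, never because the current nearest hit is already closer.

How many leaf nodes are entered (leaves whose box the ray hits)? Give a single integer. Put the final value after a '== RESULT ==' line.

Trace the traversal:
N0 x:[36,151/3] y:[113/3,155/3] z:[98/3,139/3] -> hit [113/3,139/3], descend [3, 37]
  N3 x:[36,127/3] y:[113/3,155/3] z:[98/3,137/3] -> hit [113/3,127/3], descend [7, 18]
    N7 x:[36,127/3] y:[113/3,142/3] z:[103/3,130/3] -> hit [113/3,127/3], descend [19, 36]
      N19 x:[36,127/3] y:[134/3,142/3] z:[103/3,127/3] -> miss, prune
      N36 x:[109/3,42] y:[113/3,134/3] z:[38,130/3] -> hit [38,42], descend [1, 4]
        N1 x:[109/3,112/3] y:[133/3,134/3] z:[127/3,130/3] -> miss, prune
        N4 x:[118/3,42] y:[113/3,128/3] z:[38,130/3] -> hit [118/3,42], descend [2, 13]
          N2 x:[118/3,40] y:[113/3,118/3] z:[124/3,130/3] -> miss, prune
          N13 x:[125/3,42] y:[124/3,128/3] z:[38,40] -> miss, prune
    N18 x:[36,124/3] y:[48,155/3] z:[98/3,137/3] -> miss, prune
  N37 x:[124/3,151/3] y:[113/3,154/3] z:[100/3,139/3] -> hit [124/3,139/3], descend [22, 33]
    N22 x:[124/3,151/3] y:[137/3,154/3] z:[36,127/3] -> miss, prune
    N33 x:[127/3,145/3] y:[113/3,140/3] z:[100/3,139/3] -> hit [127/3,139/3], descend [9, 30]
      N9 x:[128/3,145/3] y:[42,140/3] z:[119/3,139/3] -> hit [128/3,139/3], descend [39, 40]
        N39 x:[140/3,145/3] y:[134/3,140/3] z:[119/3,40] -> miss, prune
        N40 x:[128/3,131/3] y:[42,131/3] z:[128/3,139/3] -> hit [128/3,131/3], descend [23, 24]
          N23 x:[43,131/3] y:[42,127/3] z:[45,139/3] -> miss, prune
          N24 x:[128/3,43] y:[128/3,131/3] z:[128/3,131/3] -> hit [128/3,43] leaf, test {P16@t=128/3}
      N30 x:[127/3,139/3] y:[113/3,134/3] z:[100/3,109/3] -> miss, prune

Visited [0, 3, 7, 19, 36, 1, 4, 2, 13, 18, 37, 22, 33, 9, 39, 40, 23, 24, 30]. Tests: 19 box, 1 leaf. Nearest: P16.

== RESULT ==
1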